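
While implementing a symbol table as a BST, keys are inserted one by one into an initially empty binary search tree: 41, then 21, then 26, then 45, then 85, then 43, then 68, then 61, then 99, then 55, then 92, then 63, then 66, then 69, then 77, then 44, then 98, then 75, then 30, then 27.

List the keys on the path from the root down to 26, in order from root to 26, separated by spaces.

Insert 41: tree is empty, so 41 becomes the root.
Insert 21: 21 < 41 → go left. Place as left child of 41.
Insert 26: 26 < 41 → go left; 26 > 21 → go right. Place as right child of 21.
Insert 45: 45 > 41 → go right. Place as right child of 41.
Insert 85: 85 > 41 → go right; 85 > 45 → go right. Place as right child of 45.
Insert 43: 43 > 41 → go right; 43 < 45 → go left. Place as left child of 45.
Insert 68: 68 > 41 → go right; 68 > 45 → go right; 68 < 85 → go left. Place as left child of 85.
Insert 61: 61 > 41 → go right; 61 > 45 → go right; 61 < 85 → go left; 61 < 68 → go left. Place as left child of 68.
Insert 99: 99 > 41 → go right; 99 > 45 → go right; 99 > 85 → go right. Place as right child of 85.
Insert 55: 55 > 41 → go right; 55 > 45 → go right; 55 < 85 → go left; 55 < 68 → go left; 55 < 61 → go left. Place as left child of 61.
Insert 92: 92 > 41 → go right; 92 > 45 → go right; 92 > 85 → go right; 92 < 99 → go left. Place as left child of 99.
Insert 63: 63 > 41 → go right; 63 > 45 → go right; 63 < 85 → go left; 63 < 68 → go left; 63 > 61 → go right. Place as right child of 61.
Insert 66: 66 > 41 → go right; 66 > 45 → go right; 66 < 85 → go left; 66 < 68 → go left; 66 > 61 → go right; 66 > 63 → go right. Place as right child of 63.
Insert 69: 69 > 41 → go right; 69 > 45 → go right; 69 < 85 → go left; 69 > 68 → go right. Place as right child of 68.
Insert 77: 77 > 41 → go right; 77 > 45 → go right; 77 < 85 → go left; 77 > 68 → go right; 77 > 69 → go right. Place as right child of 69.
Insert 44: 44 > 41 → go right; 44 < 45 → go left; 44 > 43 → go right. Place as right child of 43.
Insert 98: 98 > 41 → go right; 98 > 45 → go right; 98 > 85 → go right; 98 < 99 → go left; 98 > 92 → go right. Place as right child of 92.
Insert 75: 75 > 41 → go right; 75 > 45 → go right; 75 < 85 → go left; 75 > 68 → go right; 75 > 69 → go right; 75 < 77 → go left. Place as left child of 77.
Insert 30: 30 < 41 → go left; 30 > 21 → go right; 30 > 26 → go right. Place as right child of 26.
Insert 27: 27 < 41 → go left; 27 > 21 → go right; 27 > 26 → go right; 27 < 30 → go left. Place as left child of 30.

41 21 26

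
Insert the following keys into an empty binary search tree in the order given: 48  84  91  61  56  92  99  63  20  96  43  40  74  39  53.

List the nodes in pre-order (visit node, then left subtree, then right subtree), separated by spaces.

Insert 48: tree is empty, so 48 becomes the root.
Insert 84: 84 > 48 → go right. Place as right child of 48.
Insert 91: 91 > 48 → go right; 91 > 84 → go right. Place as right child of 84.
Insert 61: 61 > 48 → go right; 61 < 84 → go left. Place as left child of 84.
Insert 56: 56 > 48 → go right; 56 < 84 → go left; 56 < 61 → go left. Place as left child of 61.
Insert 92: 92 > 48 → go right; 92 > 84 → go right; 92 > 91 → go right. Place as right child of 91.
Insert 99: 99 > 48 → go right; 99 > 84 → go right; 99 > 91 → go right; 99 > 92 → go right. Place as right child of 92.
Insert 63: 63 > 48 → go right; 63 < 84 → go left; 63 > 61 → go right. Place as right child of 61.
Insert 20: 20 < 48 → go left. Place as left child of 48.
Insert 96: 96 > 48 → go right; 96 > 84 → go right; 96 > 91 → go right; 96 > 92 → go right; 96 < 99 → go left. Place as left child of 99.
Insert 43: 43 < 48 → go left; 43 > 20 → go right. Place as right child of 20.
Insert 40: 40 < 48 → go left; 40 > 20 → go right; 40 < 43 → go left. Place as left child of 43.
Insert 74: 74 > 48 → go right; 74 < 84 → go left; 74 > 61 → go right; 74 > 63 → go right. Place as right child of 63.
Insert 39: 39 < 48 → go left; 39 > 20 → go right; 39 < 43 → go left; 39 < 40 → go left. Place as left child of 40.
Insert 53: 53 > 48 → go right; 53 < 84 → go left; 53 < 61 → go left; 53 < 56 → go left. Place as left child of 56.

48 20 43 40 39 84 61 56 53 63 74 91 92 99 96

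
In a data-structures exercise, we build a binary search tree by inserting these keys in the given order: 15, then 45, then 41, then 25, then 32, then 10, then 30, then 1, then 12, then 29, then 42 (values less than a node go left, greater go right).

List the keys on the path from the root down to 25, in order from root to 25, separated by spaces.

Resulting structure (node: left, right):
  15: L=10, R=45
  45: L=41, R=–
  41: L=25, R=42
  25: L=–, R=32
  32: L=30, R=–
  10: L=1, R=12
  30: L=29, R=–
  1: L=–, R=–
  12: L=–, R=–
  29: L=–, R=–
  42: L=–, R=–

15 45 41 25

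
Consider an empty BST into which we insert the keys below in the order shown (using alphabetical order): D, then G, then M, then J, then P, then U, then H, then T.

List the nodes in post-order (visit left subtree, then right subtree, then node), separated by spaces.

Insert D: tree is empty, so D becomes the root.
Insert G: G > D → go right. Place as right child of D.
Insert M: M > D → go right; M > G → go right. Place as right child of G.
Insert J: J > D → go right; J > G → go right; J < M → go left. Place as left child of M.
Insert P: P > D → go right; P > G → go right; P > M → go right. Place as right child of M.
Insert U: U > D → go right; U > G → go right; U > M → go right; U > P → go right. Place as right child of P.
Insert H: H > D → go right; H > G → go right; H < M → go left; H < J → go left. Place as left child of J.
Insert T: T > D → go right; T > G → go right; T > M → go right; T > P → go right; T < U → go left. Place as left child of U.

H J T U P M G D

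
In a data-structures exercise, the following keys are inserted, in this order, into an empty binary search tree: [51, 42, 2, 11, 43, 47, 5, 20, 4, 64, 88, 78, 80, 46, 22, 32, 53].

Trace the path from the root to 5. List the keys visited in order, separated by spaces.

51: root
42: left child of 51 (depth 1)
2: left child of 42 (depth 2)
11: right child of 2 (depth 3)
43: right child of 42 (depth 2)
47: right child of 43 (depth 3)
5: left child of 11 (depth 4)
20: right child of 11 (depth 4)
4: left child of 5 (depth 5)
64: right child of 51 (depth 1)
88: right child of 64 (depth 2)
78: left child of 88 (depth 3)
80: right child of 78 (depth 4)
46: left child of 47 (depth 4)
22: right child of 20 (depth 5)
32: right child of 22 (depth 6)
53: left child of 64 (depth 2)

51 42 2 11 5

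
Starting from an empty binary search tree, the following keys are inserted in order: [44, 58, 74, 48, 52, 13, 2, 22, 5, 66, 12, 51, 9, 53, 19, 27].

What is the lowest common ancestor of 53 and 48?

44: root
58: right child of 44 (depth 1)
74: right child of 58 (depth 2)
48: left child of 58 (depth 2)
52: right child of 48 (depth 3)
13: left child of 44 (depth 1)
2: left child of 13 (depth 2)
22: right child of 13 (depth 2)
5: right child of 2 (depth 3)
66: left child of 74 (depth 3)
12: right child of 5 (depth 4)
51: left child of 52 (depth 4)
9: left child of 12 (depth 5)
53: right child of 52 (depth 4)
19: left child of 22 (depth 3)
27: right child of 22 (depth 3)

Path to 53: 44 → 58 → 48 → 52 → 53
Path to 48: 44 → 58 → 48
48 lies on both paths and is an ancestor of the other node.

48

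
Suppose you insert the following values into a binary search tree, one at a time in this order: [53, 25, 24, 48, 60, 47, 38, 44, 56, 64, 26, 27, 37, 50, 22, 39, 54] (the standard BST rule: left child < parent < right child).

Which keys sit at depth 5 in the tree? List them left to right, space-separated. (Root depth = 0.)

53: root
25: left child of 53 (depth 1)
24: left child of 25 (depth 2)
48: right child of 25 (depth 2)
60: right child of 53 (depth 1)
47: left child of 48 (depth 3)
38: left child of 47 (depth 4)
44: right child of 38 (depth 5)
56: left child of 60 (depth 2)
64: right child of 60 (depth 2)
26: left child of 38 (depth 5)
27: right child of 26 (depth 6)
37: right child of 27 (depth 7)
50: right child of 48 (depth 3)
22: left child of 24 (depth 3)
39: left child of 44 (depth 6)
54: left child of 56 (depth 3)

26 44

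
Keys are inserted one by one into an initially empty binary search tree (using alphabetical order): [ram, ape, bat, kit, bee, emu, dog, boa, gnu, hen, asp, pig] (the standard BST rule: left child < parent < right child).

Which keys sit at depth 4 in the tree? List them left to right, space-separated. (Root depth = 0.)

bee pig

Insert ram: tree is empty, so ram becomes the root.
Insert ape: ape < ram → go left. Place as left child of ram.
Insert bat: bat < ram → go left; bat > ape → go right. Place as right child of ape.
Insert kit: kit < ram → go left; kit > ape → go right; kit > bat → go right. Place as right child of bat.
Insert bee: bee < ram → go left; bee > ape → go right; bee > bat → go right; bee < kit → go left. Place as left child of kit.
Insert emu: emu < ram → go left; emu > ape → go right; emu > bat → go right; emu < kit → go left; emu > bee → go right. Place as right child of bee.
Insert dog: dog < ram → go left; dog > ape → go right; dog > bat → go right; dog < kit → go left; dog > bee → go right; dog < emu → go left. Place as left child of emu.
Insert boa: boa < ram → go left; boa > ape → go right; boa > bat → go right; boa < kit → go left; boa > bee → go right; boa < emu → go left; boa < dog → go left. Place as left child of dog.
Insert gnu: gnu < ram → go left; gnu > ape → go right; gnu > bat → go right; gnu < kit → go left; gnu > bee → go right; gnu > emu → go right. Place as right child of emu.
Insert hen: hen < ram → go left; hen > ape → go right; hen > bat → go right; hen < kit → go left; hen > bee → go right; hen > emu → go right; hen > gnu → go right. Place as right child of gnu.
Insert asp: asp < ram → go left; asp > ape → go right; asp < bat → go left. Place as left child of bat.
Insert pig: pig < ram → go left; pig > ape → go right; pig > bat → go right; pig > kit → go right. Place as right child of kit.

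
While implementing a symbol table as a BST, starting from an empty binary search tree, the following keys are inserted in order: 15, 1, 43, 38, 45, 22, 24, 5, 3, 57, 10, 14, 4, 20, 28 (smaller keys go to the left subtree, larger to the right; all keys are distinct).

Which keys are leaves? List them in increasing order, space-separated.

4 14 20 28 57

Insert 15: tree is empty, so 15 becomes the root.
Insert 1: 1 < 15 → go left. Place as left child of 15.
Insert 43: 43 > 15 → go right. Place as right child of 15.
Insert 38: 38 > 15 → go right; 38 < 43 → go left. Place as left child of 43.
Insert 45: 45 > 15 → go right; 45 > 43 → go right. Place as right child of 43.
Insert 22: 22 > 15 → go right; 22 < 43 → go left; 22 < 38 → go left. Place as left child of 38.
Insert 24: 24 > 15 → go right; 24 < 43 → go left; 24 < 38 → go left; 24 > 22 → go right. Place as right child of 22.
Insert 5: 5 < 15 → go left; 5 > 1 → go right. Place as right child of 1.
Insert 3: 3 < 15 → go left; 3 > 1 → go right; 3 < 5 → go left. Place as left child of 5.
Insert 57: 57 > 15 → go right; 57 > 43 → go right; 57 > 45 → go right. Place as right child of 45.
Insert 10: 10 < 15 → go left; 10 > 1 → go right; 10 > 5 → go right. Place as right child of 5.
Insert 14: 14 < 15 → go left; 14 > 1 → go right; 14 > 5 → go right; 14 > 10 → go right. Place as right child of 10.
Insert 4: 4 < 15 → go left; 4 > 1 → go right; 4 < 5 → go left; 4 > 3 → go right. Place as right child of 3.
Insert 20: 20 > 15 → go right; 20 < 43 → go left; 20 < 38 → go left; 20 < 22 → go left. Place as left child of 22.
Insert 28: 28 > 15 → go right; 28 < 43 → go left; 28 < 38 → go left; 28 > 22 → go right; 28 > 24 → go right. Place as right child of 24.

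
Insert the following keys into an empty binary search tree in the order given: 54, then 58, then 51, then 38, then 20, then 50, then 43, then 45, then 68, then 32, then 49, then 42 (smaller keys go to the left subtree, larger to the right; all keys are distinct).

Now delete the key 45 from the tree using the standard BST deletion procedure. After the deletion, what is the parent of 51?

54

Resulting structure (node: left, right):
  54: L=51, R=58
  58: L=–, R=68
  51: L=38, R=–
  38: L=20, R=50
  20: L=–, R=32
  50: L=43, R=–
  43: L=42, R=45
  45: L=–, R=49
  68: L=–, R=–
  32: L=–, R=–
  49: L=–, R=–
  42: L=–, R=–

Delete 45 (at most one child — splice it out).
After deletion, 51's parent is 54.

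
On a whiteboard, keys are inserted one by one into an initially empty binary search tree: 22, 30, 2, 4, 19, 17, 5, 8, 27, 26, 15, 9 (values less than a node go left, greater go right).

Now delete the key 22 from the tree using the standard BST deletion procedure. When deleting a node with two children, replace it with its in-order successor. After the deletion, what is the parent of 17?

19

22: root
30: right child of 22 (depth 1)
2: left child of 22 (depth 1)
4: right child of 2 (depth 2)
19: right child of 4 (depth 3)
17: left child of 19 (depth 4)
5: left child of 17 (depth 5)
8: right child of 5 (depth 6)
27: left child of 30 (depth 2)
26: left child of 27 (depth 3)
15: right child of 8 (depth 7)
9: left child of 15 (depth 8)

Delete 22 (two children — replace with in-order successor).
After deletion, 17's parent is 19.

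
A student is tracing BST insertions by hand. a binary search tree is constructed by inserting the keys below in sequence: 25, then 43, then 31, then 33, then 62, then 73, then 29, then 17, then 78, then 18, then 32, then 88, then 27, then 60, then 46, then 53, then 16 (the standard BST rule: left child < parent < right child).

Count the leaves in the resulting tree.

6

25: root
43: right child of 25 (depth 1)
31: left child of 43 (depth 2)
33: right child of 31 (depth 3)
62: right child of 43 (depth 2)
73: right child of 62 (depth 3)
29: left child of 31 (depth 3)
17: left child of 25 (depth 1)
78: right child of 73 (depth 4)
18: right child of 17 (depth 2)
32: left child of 33 (depth 4)
88: right child of 78 (depth 5)
27: left child of 29 (depth 4)
60: left child of 62 (depth 3)
46: left child of 60 (depth 4)
53: right child of 46 (depth 5)
16: left child of 17 (depth 2)

Leaves: 16, 18, 27, 32, 53, 88 — 6 in total.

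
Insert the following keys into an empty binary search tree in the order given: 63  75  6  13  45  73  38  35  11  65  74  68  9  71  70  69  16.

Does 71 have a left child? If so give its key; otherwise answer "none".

70

63: root
75: right child of 63 (depth 1)
6: left child of 63 (depth 1)
13: right child of 6 (depth 2)
45: right child of 13 (depth 3)
73: left child of 75 (depth 2)
38: left child of 45 (depth 4)
35: left child of 38 (depth 5)
11: left child of 13 (depth 3)
65: left child of 73 (depth 3)
74: right child of 73 (depth 3)
68: right child of 65 (depth 4)
9: left child of 11 (depth 4)
71: right child of 68 (depth 5)
70: left child of 71 (depth 6)
69: left child of 70 (depth 7)
16: left child of 35 (depth 6)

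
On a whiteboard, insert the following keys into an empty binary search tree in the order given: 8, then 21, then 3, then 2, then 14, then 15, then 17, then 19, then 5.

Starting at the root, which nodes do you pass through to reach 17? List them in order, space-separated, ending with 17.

8 21 14 15 17

8: root
21: right child of 8 (depth 1)
3: left child of 8 (depth 1)
2: left child of 3 (depth 2)
14: left child of 21 (depth 2)
15: right child of 14 (depth 3)
17: right child of 15 (depth 4)
19: right child of 17 (depth 5)
5: right child of 3 (depth 2)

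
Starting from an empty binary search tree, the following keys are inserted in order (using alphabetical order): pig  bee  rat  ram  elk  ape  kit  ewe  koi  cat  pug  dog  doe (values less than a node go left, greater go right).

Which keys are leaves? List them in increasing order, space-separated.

ape doe ewe koi pug

pig: root
bee: left child of pig (depth 1)
rat: right child of pig (depth 1)
ram: left child of rat (depth 2)
elk: right child of bee (depth 2)
ape: left child of bee (depth 2)
kit: right child of elk (depth 3)
ewe: left child of kit (depth 4)
koi: right child of kit (depth 4)
cat: left child of elk (depth 3)
pug: left child of ram (depth 3)
dog: right child of cat (depth 4)
doe: left child of dog (depth 5)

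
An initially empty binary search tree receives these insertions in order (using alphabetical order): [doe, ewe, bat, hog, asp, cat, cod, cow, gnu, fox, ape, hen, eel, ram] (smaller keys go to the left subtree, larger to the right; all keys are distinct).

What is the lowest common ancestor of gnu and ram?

hog

Insert doe: tree is empty, so doe becomes the root.
Insert ewe: ewe > doe → go right. Place as right child of doe.
Insert bat: bat < doe → go left. Place as left child of doe.
Insert hog: hog > doe → go right; hog > ewe → go right. Place as right child of ewe.
Insert asp: asp < doe → go left; asp < bat → go left. Place as left child of bat.
Insert cat: cat < doe → go left; cat > bat → go right. Place as right child of bat.
Insert cod: cod < doe → go left; cod > bat → go right; cod > cat → go right. Place as right child of cat.
Insert cow: cow < doe → go left; cow > bat → go right; cow > cat → go right; cow > cod → go right. Place as right child of cod.
Insert gnu: gnu > doe → go right; gnu > ewe → go right; gnu < hog → go left. Place as left child of hog.
Insert fox: fox > doe → go right; fox > ewe → go right; fox < hog → go left; fox < gnu → go left. Place as left child of gnu.
Insert ape: ape < doe → go left; ape < bat → go left; ape < asp → go left. Place as left child of asp.
Insert hen: hen > doe → go right; hen > ewe → go right; hen < hog → go left; hen > gnu → go right. Place as right child of gnu.
Insert eel: eel > doe → go right; eel < ewe → go left. Place as left child of ewe.
Insert ram: ram > doe → go right; ram > ewe → go right; ram > hog → go right. Place as right child of hog.

Path to gnu: doe → ewe → hog → gnu
Path to ram: doe → ewe → hog → ram
The paths share a prefix ending at hog, then split left and right.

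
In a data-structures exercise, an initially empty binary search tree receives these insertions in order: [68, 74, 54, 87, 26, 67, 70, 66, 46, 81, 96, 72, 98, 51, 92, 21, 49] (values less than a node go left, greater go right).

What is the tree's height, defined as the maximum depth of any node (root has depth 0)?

Insert 68: tree is empty, so 68 becomes the root.
Insert 74: 74 > 68 → go right. Place as right child of 68.
Insert 54: 54 < 68 → go left. Place as left child of 68.
Insert 87: 87 > 68 → go right; 87 > 74 → go right. Place as right child of 74.
Insert 26: 26 < 68 → go left; 26 < 54 → go left. Place as left child of 54.
Insert 67: 67 < 68 → go left; 67 > 54 → go right. Place as right child of 54.
Insert 70: 70 > 68 → go right; 70 < 74 → go left. Place as left child of 74.
Insert 66: 66 < 68 → go left; 66 > 54 → go right; 66 < 67 → go left. Place as left child of 67.
Insert 46: 46 < 68 → go left; 46 < 54 → go left; 46 > 26 → go right. Place as right child of 26.
Insert 81: 81 > 68 → go right; 81 > 74 → go right; 81 < 87 → go left. Place as left child of 87.
Insert 96: 96 > 68 → go right; 96 > 74 → go right; 96 > 87 → go right. Place as right child of 87.
Insert 72: 72 > 68 → go right; 72 < 74 → go left; 72 > 70 → go right. Place as right child of 70.
Insert 98: 98 > 68 → go right; 98 > 74 → go right; 98 > 87 → go right; 98 > 96 → go right. Place as right child of 96.
Insert 51: 51 < 68 → go left; 51 < 54 → go left; 51 > 26 → go right; 51 > 46 → go right. Place as right child of 46.
Insert 92: 92 > 68 → go right; 92 > 74 → go right; 92 > 87 → go right; 92 < 96 → go left. Place as left child of 96.
Insert 21: 21 < 68 → go left; 21 < 54 → go left; 21 < 26 → go left. Place as left child of 26.
Insert 49: 49 < 68 → go left; 49 < 54 → go left; 49 > 26 → go right; 49 > 46 → go right; 49 < 51 → go left. Place as left child of 51.

The deepest node is 49 at depth 5.

5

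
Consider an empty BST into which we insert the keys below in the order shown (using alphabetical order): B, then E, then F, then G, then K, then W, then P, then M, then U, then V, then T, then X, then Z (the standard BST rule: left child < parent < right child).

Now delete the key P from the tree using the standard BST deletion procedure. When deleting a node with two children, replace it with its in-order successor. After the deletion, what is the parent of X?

Insert B: tree is empty, so B becomes the root.
Insert E: E > B → go right. Place as right child of B.
Insert F: F > B → go right; F > E → go right. Place as right child of E.
Insert G: G > B → go right; G > E → go right; G > F → go right. Place as right child of F.
Insert K: K > B → go right; K > E → go right; K > F → go right; K > G → go right. Place as right child of G.
Insert W: W > B → go right; W > E → go right; W > F → go right; W > G → go right; W > K → go right. Place as right child of K.
Insert P: P > B → go right; P > E → go right; P > F → go right; P > G → go right; P > K → go right; P < W → go left. Place as left child of W.
Insert M: M > B → go right; M > E → go right; M > F → go right; M > G → go right; M > K → go right; M < W → go left; M < P → go left. Place as left child of P.
Insert U: U > B → go right; U > E → go right; U > F → go right; U > G → go right; U > K → go right; U < W → go left; U > P → go right. Place as right child of P.
Insert V: V > B → go right; V > E → go right; V > F → go right; V > G → go right; V > K → go right; V < W → go left; V > P → go right; V > U → go right. Place as right child of U.
Insert T: T > B → go right; T > E → go right; T > F → go right; T > G → go right; T > K → go right; T < W → go left; T > P → go right; T < U → go left. Place as left child of U.
Insert X: X > B → go right; X > E → go right; X > F → go right; X > G → go right; X > K → go right; X > W → go right. Place as right child of W.
Insert Z: Z > B → go right; Z > E → go right; Z > F → go right; Z > G → go right; Z > K → go right; Z > W → go right; Z > X → go right. Place as right child of X.

Delete P (two children — replace with in-order successor).
After deletion, X's parent is W.

W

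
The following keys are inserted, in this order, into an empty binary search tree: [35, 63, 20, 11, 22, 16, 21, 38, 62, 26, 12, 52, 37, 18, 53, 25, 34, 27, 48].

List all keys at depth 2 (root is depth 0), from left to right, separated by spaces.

35: root
63: right child of 35 (depth 1)
20: left child of 35 (depth 1)
11: left child of 20 (depth 2)
22: right child of 20 (depth 2)
16: right child of 11 (depth 3)
21: left child of 22 (depth 3)
38: left child of 63 (depth 2)
62: right child of 38 (depth 3)
26: right child of 22 (depth 3)
12: left child of 16 (depth 4)
52: left child of 62 (depth 4)
37: left child of 38 (depth 3)
18: right child of 16 (depth 4)
53: right child of 52 (depth 5)
25: left child of 26 (depth 4)
34: right child of 26 (depth 4)
27: left child of 34 (depth 5)
48: left child of 52 (depth 5)

11 22 38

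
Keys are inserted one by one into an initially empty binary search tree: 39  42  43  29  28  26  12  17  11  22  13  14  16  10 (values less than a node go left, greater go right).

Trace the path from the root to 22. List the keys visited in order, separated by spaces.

Insert 39: tree is empty, so 39 becomes the root.
Insert 42: 42 > 39 → go right. Place as right child of 39.
Insert 43: 43 > 39 → go right; 43 > 42 → go right. Place as right child of 42.
Insert 29: 29 < 39 → go left. Place as left child of 39.
Insert 28: 28 < 39 → go left; 28 < 29 → go left. Place as left child of 29.
Insert 26: 26 < 39 → go left; 26 < 29 → go left; 26 < 28 → go left. Place as left child of 28.
Insert 12: 12 < 39 → go left; 12 < 29 → go left; 12 < 28 → go left; 12 < 26 → go left. Place as left child of 26.
Insert 17: 17 < 39 → go left; 17 < 29 → go left; 17 < 28 → go left; 17 < 26 → go left; 17 > 12 → go right. Place as right child of 12.
Insert 11: 11 < 39 → go left; 11 < 29 → go left; 11 < 28 → go left; 11 < 26 → go left; 11 < 12 → go left. Place as left child of 12.
Insert 22: 22 < 39 → go left; 22 < 29 → go left; 22 < 28 → go left; 22 < 26 → go left; 22 > 12 → go right; 22 > 17 → go right. Place as right child of 17.
Insert 13: 13 < 39 → go left; 13 < 29 → go left; 13 < 28 → go left; 13 < 26 → go left; 13 > 12 → go right; 13 < 17 → go left. Place as left child of 17.
Insert 14: 14 < 39 → go left; 14 < 29 → go left; 14 < 28 → go left; 14 < 26 → go left; 14 > 12 → go right; 14 < 17 → go left; 14 > 13 → go right. Place as right child of 13.
Insert 16: 16 < 39 → go left; 16 < 29 → go left; 16 < 28 → go left; 16 < 26 → go left; 16 > 12 → go right; 16 < 17 → go left; 16 > 13 → go right; 16 > 14 → go right. Place as right child of 14.
Insert 10: 10 < 39 → go left; 10 < 29 → go left; 10 < 28 → go left; 10 < 26 → go left; 10 < 12 → go left; 10 < 11 → go left. Place as left child of 11.

39 29 28 26 12 17 22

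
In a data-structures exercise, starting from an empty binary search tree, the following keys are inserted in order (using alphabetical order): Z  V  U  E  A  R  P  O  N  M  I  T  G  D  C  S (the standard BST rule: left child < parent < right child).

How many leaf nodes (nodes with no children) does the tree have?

3

Z: root
V: left child of Z (depth 1)
U: left child of V (depth 2)
E: left child of U (depth 3)
A: left child of E (depth 4)
R: right child of E (depth 4)
P: left child of R (depth 5)
O: left child of P (depth 6)
N: left child of O (depth 7)
M: left child of N (depth 8)
I: left child of M (depth 9)
T: right child of R (depth 5)
G: left child of I (depth 10)
D: right child of A (depth 5)
C: left child of D (depth 6)
S: left child of T (depth 6)

Leaves: C, G, S — 3 in total.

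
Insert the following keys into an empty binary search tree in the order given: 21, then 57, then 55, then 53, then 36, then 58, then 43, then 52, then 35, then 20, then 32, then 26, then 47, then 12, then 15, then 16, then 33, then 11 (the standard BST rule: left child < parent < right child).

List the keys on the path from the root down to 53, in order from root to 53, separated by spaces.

21: root
57: right child of 21 (depth 1)
55: left child of 57 (depth 2)
53: left child of 55 (depth 3)
36: left child of 53 (depth 4)
58: right child of 57 (depth 2)
43: right child of 36 (depth 5)
52: right child of 43 (depth 6)
35: left child of 36 (depth 5)
20: left child of 21 (depth 1)
32: left child of 35 (depth 6)
26: left child of 32 (depth 7)
47: left child of 52 (depth 7)
12: left child of 20 (depth 2)
15: right child of 12 (depth 3)
16: right child of 15 (depth 4)
33: right child of 32 (depth 7)
11: left child of 12 (depth 3)

21 57 55 53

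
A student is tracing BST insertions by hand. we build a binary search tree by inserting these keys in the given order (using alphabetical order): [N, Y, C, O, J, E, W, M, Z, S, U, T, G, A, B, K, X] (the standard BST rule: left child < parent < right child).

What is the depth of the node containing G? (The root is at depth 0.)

4

Resulting structure (node: left, right):
  N: L=C, R=Y
  Y: L=O, R=Z
  C: L=A, R=J
  O: L=–, R=W
  J: L=E, R=M
  E: L=–, R=G
  W: L=S, R=X
  M: L=K, R=–
  Z: L=–, R=–
  S: L=–, R=U
  U: L=T, R=–
  T: L=–, R=–
  G: L=–, R=–
  A: L=–, R=B
  B: L=–, R=–
  K: L=–, R=–
  X: L=–, R=–

Path to G: N → C → J → E → G, which is 4 edges.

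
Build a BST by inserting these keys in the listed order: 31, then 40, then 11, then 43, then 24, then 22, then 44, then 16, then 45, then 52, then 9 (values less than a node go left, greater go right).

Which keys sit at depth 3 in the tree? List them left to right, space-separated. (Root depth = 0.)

31: root
40: right child of 31 (depth 1)
11: left child of 31 (depth 1)
43: right child of 40 (depth 2)
24: right child of 11 (depth 2)
22: left child of 24 (depth 3)
44: right child of 43 (depth 3)
16: left child of 22 (depth 4)
45: right child of 44 (depth 4)
52: right child of 45 (depth 5)
9: left child of 11 (depth 2)

22 44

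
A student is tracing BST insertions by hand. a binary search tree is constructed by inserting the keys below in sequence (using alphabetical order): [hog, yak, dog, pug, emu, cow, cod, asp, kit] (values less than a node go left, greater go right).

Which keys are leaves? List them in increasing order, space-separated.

Resulting structure (node: left, right):
  hog: L=dog, R=yak
  yak: L=pug, R=–
  dog: L=cow, R=emu
  pug: L=kit, R=–
  emu: L=–, R=–
  cow: L=cod, R=–
  cod: L=asp, R=–
  asp: L=–, R=–
  kit: L=–, R=–

asp emu kit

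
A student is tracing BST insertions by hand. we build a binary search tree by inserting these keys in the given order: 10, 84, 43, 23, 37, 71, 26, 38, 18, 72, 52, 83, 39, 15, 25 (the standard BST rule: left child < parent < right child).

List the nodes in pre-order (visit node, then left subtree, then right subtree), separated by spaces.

10 84 43 23 18 15 37 26 25 38 39 71 52 72 83

Insert 10: tree is empty, so 10 becomes the root.
Insert 84: 84 > 10 → go right. Place as right child of 10.
Insert 43: 43 > 10 → go right; 43 < 84 → go left. Place as left child of 84.
Insert 23: 23 > 10 → go right; 23 < 84 → go left; 23 < 43 → go left. Place as left child of 43.
Insert 37: 37 > 10 → go right; 37 < 84 → go left; 37 < 43 → go left; 37 > 23 → go right. Place as right child of 23.
Insert 71: 71 > 10 → go right; 71 < 84 → go left; 71 > 43 → go right. Place as right child of 43.
Insert 26: 26 > 10 → go right; 26 < 84 → go left; 26 < 43 → go left; 26 > 23 → go right; 26 < 37 → go left. Place as left child of 37.
Insert 38: 38 > 10 → go right; 38 < 84 → go left; 38 < 43 → go left; 38 > 23 → go right; 38 > 37 → go right. Place as right child of 37.
Insert 18: 18 > 10 → go right; 18 < 84 → go left; 18 < 43 → go left; 18 < 23 → go left. Place as left child of 23.
Insert 72: 72 > 10 → go right; 72 < 84 → go left; 72 > 43 → go right; 72 > 71 → go right. Place as right child of 71.
Insert 52: 52 > 10 → go right; 52 < 84 → go left; 52 > 43 → go right; 52 < 71 → go left. Place as left child of 71.
Insert 83: 83 > 10 → go right; 83 < 84 → go left; 83 > 43 → go right; 83 > 71 → go right; 83 > 72 → go right. Place as right child of 72.
Insert 39: 39 > 10 → go right; 39 < 84 → go left; 39 < 43 → go left; 39 > 23 → go right; 39 > 37 → go right; 39 > 38 → go right. Place as right child of 38.
Insert 15: 15 > 10 → go right; 15 < 84 → go left; 15 < 43 → go left; 15 < 23 → go left; 15 < 18 → go left. Place as left child of 18.
Insert 25: 25 > 10 → go right; 25 < 84 → go left; 25 < 43 → go left; 25 > 23 → go right; 25 < 37 → go left; 25 < 26 → go left. Place as left child of 26.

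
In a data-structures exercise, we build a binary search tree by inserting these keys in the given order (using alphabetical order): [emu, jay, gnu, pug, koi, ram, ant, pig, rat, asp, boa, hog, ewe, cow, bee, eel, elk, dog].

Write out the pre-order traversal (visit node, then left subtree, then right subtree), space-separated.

Insert emu: tree is empty, so emu becomes the root.
Insert jay: jay > emu → go right. Place as right child of emu.
Insert gnu: gnu > emu → go right; gnu < jay → go left. Place as left child of jay.
Insert pug: pug > emu → go right; pug > jay → go right. Place as right child of jay.
Insert koi: koi > emu → go right; koi > jay → go right; koi < pug → go left. Place as left child of pug.
Insert ram: ram > emu → go right; ram > jay → go right; ram > pug → go right. Place as right child of pug.
Insert ant: ant < emu → go left. Place as left child of emu.
Insert pig: pig > emu → go right; pig > jay → go right; pig < pug → go left; pig > koi → go right. Place as right child of koi.
Insert rat: rat > emu → go right; rat > jay → go right; rat > pug → go right; rat > ram → go right. Place as right child of ram.
Insert asp: asp < emu → go left; asp > ant → go right. Place as right child of ant.
Insert boa: boa < emu → go left; boa > ant → go right; boa > asp → go right. Place as right child of asp.
Insert hog: hog > emu → go right; hog < jay → go left; hog > gnu → go right. Place as right child of gnu.
Insert ewe: ewe > emu → go right; ewe < jay → go left; ewe < gnu → go left. Place as left child of gnu.
Insert cow: cow < emu → go left; cow > ant → go right; cow > asp → go right; cow > boa → go right. Place as right child of boa.
Insert bee: bee < emu → go left; bee > ant → go right; bee > asp → go right; bee < boa → go left. Place as left child of boa.
Insert eel: eel < emu → go left; eel > ant → go right; eel > asp → go right; eel > boa → go right; eel > cow → go right. Place as right child of cow.
Insert elk: elk < emu → go left; elk > ant → go right; elk > asp → go right; elk > boa → go right; elk > cow → go right; elk > eel → go right. Place as right child of eel.
Insert dog: dog < emu → go left; dog > ant → go right; dog > asp → go right; dog > boa → go right; dog > cow → go right; dog < eel → go left. Place as left child of eel.

emu ant asp boa bee cow eel dog elk jay gnu ewe hog pug koi pig ram rat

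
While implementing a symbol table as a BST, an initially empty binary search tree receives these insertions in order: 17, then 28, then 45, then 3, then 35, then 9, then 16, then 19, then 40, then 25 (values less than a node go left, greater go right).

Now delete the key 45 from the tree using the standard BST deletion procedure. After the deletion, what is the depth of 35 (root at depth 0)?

2

17: root
28: right child of 17 (depth 1)
45: right child of 28 (depth 2)
3: left child of 17 (depth 1)
35: left child of 45 (depth 3)
9: right child of 3 (depth 2)
16: right child of 9 (depth 3)
19: left child of 28 (depth 2)
40: right child of 35 (depth 4)
25: right child of 19 (depth 3)

Delete 45 (at most one child — splice it out).
After deletion, path to 35: 17 → 28 → 35.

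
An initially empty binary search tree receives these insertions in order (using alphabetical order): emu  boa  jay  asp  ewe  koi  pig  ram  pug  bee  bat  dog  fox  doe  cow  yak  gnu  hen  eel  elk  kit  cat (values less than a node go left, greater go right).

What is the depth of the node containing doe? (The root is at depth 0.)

3

Insert emu: tree is empty, so emu becomes the root.
Insert boa: boa < emu → go left. Place as left child of emu.
Insert jay: jay > emu → go right. Place as right child of emu.
Insert asp: asp < emu → go left; asp < boa → go left. Place as left child of boa.
Insert ewe: ewe > emu → go right; ewe < jay → go left. Place as left child of jay.
Insert koi: koi > emu → go right; koi > jay → go right. Place as right child of jay.
Insert pig: pig > emu → go right; pig > jay → go right; pig > koi → go right. Place as right child of koi.
Insert ram: ram > emu → go right; ram > jay → go right; ram > koi → go right; ram > pig → go right. Place as right child of pig.
Insert pug: pug > emu → go right; pug > jay → go right; pug > koi → go right; pug > pig → go right; pug < ram → go left. Place as left child of ram.
Insert bee: bee < emu → go left; bee < boa → go left; bee > asp → go right. Place as right child of asp.
Insert bat: bat < emu → go left; bat < boa → go left; bat > asp → go right; bat < bee → go left. Place as left child of bee.
Insert dog: dog < emu → go left; dog > boa → go right. Place as right child of boa.
Insert fox: fox > emu → go right; fox < jay → go left; fox > ewe → go right. Place as right child of ewe.
Insert doe: doe < emu → go left; doe > boa → go right; doe < dog → go left. Place as left child of dog.
Insert cow: cow < emu → go left; cow > boa → go right; cow < dog → go left; cow < doe → go left. Place as left child of doe.
Insert yak: yak > emu → go right; yak > jay → go right; yak > koi → go right; yak > pig → go right; yak > ram → go right. Place as right child of ram.
Insert gnu: gnu > emu → go right; gnu < jay → go left; gnu > ewe → go right; gnu > fox → go right. Place as right child of fox.
Insert hen: hen > emu → go right; hen < jay → go left; hen > ewe → go right; hen > fox → go right; hen > gnu → go right. Place as right child of gnu.
Insert eel: eel < emu → go left; eel > boa → go right; eel > dog → go right. Place as right child of dog.
Insert elk: elk < emu → go left; elk > boa → go right; elk > dog → go right; elk > eel → go right. Place as right child of eel.
Insert kit: kit > emu → go right; kit > jay → go right; kit < koi → go left. Place as left child of koi.
Insert cat: cat < emu → go left; cat > boa → go right; cat < dog → go left; cat < doe → go left; cat < cow → go left. Place as left child of cow.

Path to doe: emu → boa → dog → doe, which is 3 edges.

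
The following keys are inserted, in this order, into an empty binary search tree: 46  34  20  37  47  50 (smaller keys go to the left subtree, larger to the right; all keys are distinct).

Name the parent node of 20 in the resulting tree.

34

46: root
34: left child of 46 (depth 1)
20: left child of 34 (depth 2)
37: right child of 34 (depth 2)
47: right child of 46 (depth 1)
50: right child of 47 (depth 2)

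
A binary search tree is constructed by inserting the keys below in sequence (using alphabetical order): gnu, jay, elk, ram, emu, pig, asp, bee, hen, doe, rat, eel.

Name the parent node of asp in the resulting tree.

elk

Insert gnu: tree is empty, so gnu becomes the root.
Insert jay: jay > gnu → go right. Place as right child of gnu.
Insert elk: elk < gnu → go left. Place as left child of gnu.
Insert ram: ram > gnu → go right; ram > jay → go right. Place as right child of jay.
Insert emu: emu < gnu → go left; emu > elk → go right. Place as right child of elk.
Insert pig: pig > gnu → go right; pig > jay → go right; pig < ram → go left. Place as left child of ram.
Insert asp: asp < gnu → go left; asp < elk → go left. Place as left child of elk.
Insert bee: bee < gnu → go left; bee < elk → go left; bee > asp → go right. Place as right child of asp.
Insert hen: hen > gnu → go right; hen < jay → go left. Place as left child of jay.
Insert doe: doe < gnu → go left; doe < elk → go left; doe > asp → go right; doe > bee → go right. Place as right child of bee.
Insert rat: rat > gnu → go right; rat > jay → go right; rat > ram → go right. Place as right child of ram.
Insert eel: eel < gnu → go left; eel < elk → go left; eel > asp → go right; eel > bee → go right; eel > doe → go right. Place as right child of doe.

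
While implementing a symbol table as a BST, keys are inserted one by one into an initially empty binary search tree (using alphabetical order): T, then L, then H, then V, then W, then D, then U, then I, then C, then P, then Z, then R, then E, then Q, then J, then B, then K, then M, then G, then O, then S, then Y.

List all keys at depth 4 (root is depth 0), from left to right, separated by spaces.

T: root
L: left child of T (depth 1)
H: left child of L (depth 2)
V: right child of T (depth 1)
W: right child of V (depth 2)
D: left child of H (depth 3)
U: left child of V (depth 2)
I: right child of H (depth 3)
C: left child of D (depth 4)
P: right child of L (depth 2)
Z: right child of W (depth 3)
R: right child of P (depth 3)
E: right child of D (depth 4)
Q: left child of R (depth 4)
J: right child of I (depth 4)
B: left child of C (depth 5)
K: right child of J (depth 5)
M: left child of P (depth 3)
G: right child of E (depth 5)
O: right child of M (depth 4)
S: right child of R (depth 4)
Y: left child of Z (depth 4)

C E J O Q S Y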